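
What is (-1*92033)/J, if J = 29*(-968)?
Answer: 92033/28072 ≈ 3.2785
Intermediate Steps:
J = -28072
(-1*92033)/J = -1*92033/(-28072) = -92033*(-1/28072) = 92033/28072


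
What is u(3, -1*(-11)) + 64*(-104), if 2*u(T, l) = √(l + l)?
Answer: -6656 + √22/2 ≈ -6653.7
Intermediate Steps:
u(T, l) = √2*√l/2 (u(T, l) = √(l + l)/2 = √(2*l)/2 = (√2*√l)/2 = √2*√l/2)
u(3, -1*(-11)) + 64*(-104) = √2*√(-1*(-11))/2 + 64*(-104) = √2*√11/2 - 6656 = √22/2 - 6656 = -6656 + √22/2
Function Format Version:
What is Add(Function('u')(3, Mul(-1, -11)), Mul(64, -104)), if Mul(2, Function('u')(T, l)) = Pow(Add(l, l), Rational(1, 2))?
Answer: Add(-6656, Mul(Rational(1, 2), Pow(22, Rational(1, 2)))) ≈ -6653.7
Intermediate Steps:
Function('u')(T, l) = Mul(Rational(1, 2), Pow(2, Rational(1, 2)), Pow(l, Rational(1, 2))) (Function('u')(T, l) = Mul(Rational(1, 2), Pow(Add(l, l), Rational(1, 2))) = Mul(Rational(1, 2), Pow(Mul(2, l), Rational(1, 2))) = Mul(Rational(1, 2), Mul(Pow(2, Rational(1, 2)), Pow(l, Rational(1, 2)))) = Mul(Rational(1, 2), Pow(2, Rational(1, 2)), Pow(l, Rational(1, 2))))
Add(Function('u')(3, Mul(-1, -11)), Mul(64, -104)) = Add(Mul(Rational(1, 2), Pow(2, Rational(1, 2)), Pow(Mul(-1, -11), Rational(1, 2))), Mul(64, -104)) = Add(Mul(Rational(1, 2), Pow(2, Rational(1, 2)), Pow(11, Rational(1, 2))), -6656) = Add(Mul(Rational(1, 2), Pow(22, Rational(1, 2))), -6656) = Add(-6656, Mul(Rational(1, 2), Pow(22, Rational(1, 2))))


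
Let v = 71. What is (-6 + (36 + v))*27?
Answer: 2727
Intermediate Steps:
(-6 + (36 + v))*27 = (-6 + (36 + 71))*27 = (-6 + 107)*27 = 101*27 = 2727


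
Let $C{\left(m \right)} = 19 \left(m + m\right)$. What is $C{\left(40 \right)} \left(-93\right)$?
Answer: $-141360$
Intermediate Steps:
$C{\left(m \right)} = 38 m$ ($C{\left(m \right)} = 19 \cdot 2 m = 38 m$)
$C{\left(40 \right)} \left(-93\right) = 38 \cdot 40 \left(-93\right) = 1520 \left(-93\right) = -141360$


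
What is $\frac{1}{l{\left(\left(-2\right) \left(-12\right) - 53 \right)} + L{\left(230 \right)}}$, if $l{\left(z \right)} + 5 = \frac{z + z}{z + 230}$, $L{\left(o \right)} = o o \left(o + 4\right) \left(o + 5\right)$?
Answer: $\frac{201}{584703169937} \approx 3.4376 \cdot 10^{-10}$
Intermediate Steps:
$L{\left(o \right)} = o^{2} \left(4 + o\right) \left(5 + o\right)$
$l{\left(z \right)} = -5 + \frac{2 z}{230 + z}$ ($l{\left(z \right)} = -5 + \frac{z + z}{z + 230} = -5 + \frac{2 z}{230 + z}$)
$\frac{1}{l{\left(\left(-2\right) \left(-12\right) - 53 \right)} + L{\left(230 \right)}} = \frac{1}{\frac{-1150 - 3 \left(\left(-2\right) \left(-12\right) - 53\right)}{230 - 29} + 230^{2} \left(20 + 230^{2} + 9 \cdot 230\right)} = \frac{1}{\frac{-1150 - 3 \left(24 - 53\right)}{230 + \left(24 - 53\right)} + 52900 \left(20 + 52900 + 2070\right)} = \frac{1}{\frac{-1150 - -87}{230 - 29} + 52900 \cdot 54990} = \frac{1}{\frac{-1150 + 87}{201} + 2908971000} = \frac{1}{\frac{1}{201} \left(-1063\right) + 2908971000} = \frac{1}{- \frac{1063}{201} + 2908971000} = \frac{1}{\frac{584703169937}{201}} = \frac{201}{584703169937}$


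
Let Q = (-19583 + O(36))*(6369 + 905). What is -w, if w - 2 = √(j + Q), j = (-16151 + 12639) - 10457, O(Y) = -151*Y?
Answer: -2 - 5*I*√7280087 ≈ -2.0 - 13491.0*I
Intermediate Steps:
Q = -181988206 (Q = (-19583 - 151*36)*(6369 + 905) = (-19583 - 5436)*7274 = -25019*7274 = -181988206)
j = -13969 (j = -3512 - 10457 = -13969)
w = 2 + 5*I*√7280087 (w = 2 + √(-13969 - 181988206) = 2 + √(-182002175) = 2 + 5*I*√7280087 ≈ 2.0 + 13491.0*I)
-w = -(2 + 5*I*√7280087) = -2 - 5*I*√7280087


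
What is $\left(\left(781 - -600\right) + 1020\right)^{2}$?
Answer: $5764801$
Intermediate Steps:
$\left(\left(781 - -600\right) + 1020\right)^{2} = \left(\left(781 + 600\right) + 1020\right)^{2} = \left(1381 + 1020\right)^{2} = 2401^{2} = 5764801$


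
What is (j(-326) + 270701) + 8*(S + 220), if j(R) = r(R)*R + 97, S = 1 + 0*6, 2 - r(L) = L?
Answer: 165638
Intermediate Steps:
r(L) = 2 - L
S = 1 (S = 1 + 0 = 1)
j(R) = 97 + R*(2 - R) (j(R) = (2 - R)*R + 97 = R*(2 - R) + 97 = 97 + R*(2 - R))
(j(-326) + 270701) + 8*(S + 220) = ((97 - 1*(-326)*(-2 - 326)) + 270701) + 8*(1 + 220) = ((97 - 1*(-326)*(-328)) + 270701) + 8*221 = ((97 - 106928) + 270701) + 1768 = (-106831 + 270701) + 1768 = 163870 + 1768 = 165638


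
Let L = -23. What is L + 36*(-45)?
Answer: -1643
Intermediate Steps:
L + 36*(-45) = -23 + 36*(-45) = -23 - 1620 = -1643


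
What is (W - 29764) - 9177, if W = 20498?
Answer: -18443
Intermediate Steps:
(W - 29764) - 9177 = (20498 - 29764) - 9177 = -9266 - 9177 = -18443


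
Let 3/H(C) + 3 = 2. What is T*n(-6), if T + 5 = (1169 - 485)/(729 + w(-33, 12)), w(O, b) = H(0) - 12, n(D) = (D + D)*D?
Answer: -34632/119 ≈ -291.03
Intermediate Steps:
H(C) = -3 (H(C) = 3/(-3 + 2) = 3/(-1) = 3*(-1) = -3)
n(D) = 2*D**2 (n(D) = (2*D)*D = 2*D**2)
w(O, b) = -15 (w(O, b) = -3 - 12 = -15)
T = -481/119 (T = -5 + (1169 - 485)/(729 - 15) = -5 + 684/714 = -5 + 684*(1/714) = -5 + 114/119 = -481/119 ≈ -4.0420)
T*n(-6) = -962*(-6)**2/119 = -962*36/119 = -481/119*72 = -34632/119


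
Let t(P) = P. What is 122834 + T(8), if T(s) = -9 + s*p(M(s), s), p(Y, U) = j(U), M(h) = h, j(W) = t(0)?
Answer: 122825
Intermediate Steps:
j(W) = 0
p(Y, U) = 0
T(s) = -9 (T(s) = -9 + s*0 = -9 + 0 = -9)
122834 + T(8) = 122834 - 9 = 122825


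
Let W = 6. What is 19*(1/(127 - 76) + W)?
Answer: 5833/51 ≈ 114.37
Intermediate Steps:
19*(1/(127 - 76) + W) = 19*(1/(127 - 76) + 6) = 19*(1/51 + 6) = 19*(307/51) = 5833/51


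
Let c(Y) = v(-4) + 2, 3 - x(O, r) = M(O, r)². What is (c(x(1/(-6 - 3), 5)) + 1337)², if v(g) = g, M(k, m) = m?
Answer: 1782225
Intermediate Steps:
x(O, r) = 3 - r²
c(Y) = -2 (c(Y) = -4 + 2 = -2)
(c(x(1/(-6 - 3), 5)) + 1337)² = (-2 + 1337)² = 1335² = 1782225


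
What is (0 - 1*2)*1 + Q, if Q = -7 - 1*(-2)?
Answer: -7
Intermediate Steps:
Q = -5 (Q = -7 + 2 = -5)
(0 - 1*2)*1 + Q = (0 - 1*2)*1 - 5 = (0 - 2)*1 - 5 = -2*1 - 5 = -2 - 5 = -7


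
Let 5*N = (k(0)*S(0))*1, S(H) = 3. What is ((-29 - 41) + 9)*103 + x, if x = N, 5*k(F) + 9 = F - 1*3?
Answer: -157111/25 ≈ -6284.4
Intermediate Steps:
k(F) = -12/5 + F/5 (k(F) = -9/5 + (F - 1*3)/5 = -9/5 + (F - 3)/5 = -9/5 + (-3 + F)/5 = -9/5 + (-⅗ + F/5) = -12/5 + F/5)
N = -36/25 (N = (((-12/5 + (⅕)*0)*3)*1)/5 = (((-12/5 + 0)*3)*1)/5 = (-12/5*3*1)/5 = (-36/5*1)/5 = (⅕)*(-36/5) = -36/25 ≈ -1.4400)
x = -36/25 ≈ -1.4400
((-29 - 41) + 9)*103 + x = ((-29 - 41) + 9)*103 - 36/25 = (-70 + 9)*103 - 36/25 = -61*103 - 36/25 = -6283 - 36/25 = -157111/25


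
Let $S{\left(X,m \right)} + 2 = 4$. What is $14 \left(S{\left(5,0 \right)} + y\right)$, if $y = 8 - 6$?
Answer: $56$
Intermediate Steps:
$S{\left(X,m \right)} = 2$ ($S{\left(X,m \right)} = -2 + 4 = 2$)
$y = 2$
$14 \left(S{\left(5,0 \right)} + y\right) = 14 \left(2 + 2\right) = 14 \cdot 4 = 56$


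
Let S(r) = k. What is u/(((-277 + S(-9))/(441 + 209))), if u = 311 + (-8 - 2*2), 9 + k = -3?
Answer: -194350/289 ≈ -672.49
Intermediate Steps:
k = -12 (k = -9 - 3 = -12)
S(r) = -12
u = 299 (u = 311 + (-8 - 4) = 311 - 12 = 299)
u/(((-277 + S(-9))/(441 + 209))) = 299/(((-277 - 12)/(441 + 209))) = 299/((-289/650)) = 299/((-289*1/650)) = 299/(-289/650) = 299*(-650/289) = -194350/289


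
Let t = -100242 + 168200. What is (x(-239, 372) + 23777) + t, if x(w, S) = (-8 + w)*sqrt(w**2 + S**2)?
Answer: 91735 - 247*sqrt(195505) ≈ -17478.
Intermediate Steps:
t = 67958
x(w, S) = sqrt(S**2 + w**2)*(-8 + w) (x(w, S) = (-8 + w)*sqrt(S**2 + w**2) = sqrt(S**2 + w**2)*(-8 + w))
(x(-239, 372) + 23777) + t = (sqrt(372**2 + (-239)**2)*(-8 - 239) + 23777) + 67958 = (sqrt(138384 + 57121)*(-247) + 23777) + 67958 = (sqrt(195505)*(-247) + 23777) + 67958 = (-247*sqrt(195505) + 23777) + 67958 = (23777 - 247*sqrt(195505)) + 67958 = 91735 - 247*sqrt(195505)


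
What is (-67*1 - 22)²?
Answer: 7921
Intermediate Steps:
(-67*1 - 22)² = (-67 - 22)² = (-89)² = 7921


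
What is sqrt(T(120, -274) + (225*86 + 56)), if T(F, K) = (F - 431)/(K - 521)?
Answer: sqrt(12265324395)/795 ≈ 139.31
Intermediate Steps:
T(F, K) = (-431 + F)/(-521 + K)
sqrt(T(120, -274) + (225*86 + 56)) = sqrt((-431 + 120)/(-521 - 274) + (225*86 + 56)) = sqrt(-311/(-795) + (19350 + 56)) = sqrt(-1/795*(-311) + 19406) = sqrt(311/795 + 19406) = sqrt(15428081/795) = sqrt(12265324395)/795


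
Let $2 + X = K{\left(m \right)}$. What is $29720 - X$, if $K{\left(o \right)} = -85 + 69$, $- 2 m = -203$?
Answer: $29738$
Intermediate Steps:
$m = \frac{203}{2}$ ($m = \left(- \frac{1}{2}\right) \left(-203\right) = \frac{203}{2} \approx 101.5$)
$K{\left(o \right)} = -16$
$X = -18$ ($X = -2 - 16 = -18$)
$29720 - X = 29720 - -18 = 29720 + 18 = 29738$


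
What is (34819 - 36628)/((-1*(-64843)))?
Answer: -1809/64843 ≈ -0.027898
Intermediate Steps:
(34819 - 36628)/((-1*(-64843))) = -1809/64843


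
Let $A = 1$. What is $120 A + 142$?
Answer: $262$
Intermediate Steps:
$120 A + 142 = 120 \cdot 1 + 142 = 120 + 142 = 262$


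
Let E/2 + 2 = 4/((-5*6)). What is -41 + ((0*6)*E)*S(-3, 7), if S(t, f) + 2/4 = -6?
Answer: -41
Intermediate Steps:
E = -64/15 (E = -4 + 2*(4/((-5*6))) = -4 + 2*(4/(-30)) = -4 + 2*(4*(-1/30)) = -4 + 2*(-2/15) = -4 - 4/15 = -64/15 ≈ -4.2667)
S(t, f) = -13/2 (S(t, f) = -½ - 6 = -13/2)
-41 + ((0*6)*E)*S(-3, 7) = -41 + ((0*6)*(-64/15))*(-13/2) = -41 + (0*(-64/15))*(-13/2) = -41 + 0*(-13/2) = -41 + 0 = -41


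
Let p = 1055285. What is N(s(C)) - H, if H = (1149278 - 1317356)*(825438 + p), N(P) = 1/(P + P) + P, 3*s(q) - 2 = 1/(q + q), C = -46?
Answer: 1773998996139081/5612 ≈ 3.1611e+11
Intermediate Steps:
s(q) = ⅔ + 1/(6*q) (s(q) = ⅔ + 1/(3*(q + q)) = ⅔ + 1/(3*((2*q))) = ⅔ + (1/(2*q))/3 = ⅔ + 1/(6*q))
N(P) = P + 1/(2*P) (N(P) = 1/(2*P) + P = P + 1/(2*P))
H = -316108160394 (H = (1149278 - 1317356)*(825438 + 1055285) = -168078*1880723 = -316108160394)
N(s(C)) - H = ((⅙)*(1 + 4*(-46))/(-46) + 1/(2*(((⅙)*(1 + 4*(-46))/(-46))))) - 1*(-316108160394) = ((⅙)*(-1/46)*(1 - 184) + 1/(2*(((⅙)*(-1/46)*(1 - 184))))) + 316108160394 = ((⅙)*(-1/46)*(-183) + 1/(2*(((⅙)*(-1/46)*(-183))))) + 316108160394 = (61/92 + 1/(2*(61/92))) + 316108160394 = (61/92 + (½)*(92/61)) + 316108160394 = (61/92 + 46/61) + 316108160394 = 7953/5612 + 316108160394 = 1773998996139081/5612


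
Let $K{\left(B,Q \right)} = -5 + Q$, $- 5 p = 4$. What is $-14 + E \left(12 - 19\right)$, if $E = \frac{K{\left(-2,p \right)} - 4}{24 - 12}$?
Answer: $- \frac{497}{60} \approx -8.2833$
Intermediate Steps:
$p = - \frac{4}{5}$ ($p = \left(- \frac{1}{5}\right) 4 = - \frac{4}{5} \approx -0.8$)
$E = - \frac{49}{60}$ ($E = \frac{\left(-5 - \frac{4}{5}\right) - 4}{24 - 12} = \frac{- \frac{29}{5} - 4}{12} = \left(- \frac{49}{5}\right) \frac{1}{12} = - \frac{49}{60} \approx -0.81667$)
$-14 + E \left(12 - 19\right) = -14 - \frac{49 \left(12 - 19\right)}{60} = -14 - - \frac{343}{60} = -14 + \frac{343}{60} = - \frac{497}{60}$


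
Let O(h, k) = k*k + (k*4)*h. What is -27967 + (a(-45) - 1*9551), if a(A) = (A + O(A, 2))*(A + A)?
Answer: -1428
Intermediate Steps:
O(h, k) = k² + 4*h*k (O(h, k) = k² + (4*k)*h = k² + 4*h*k)
a(A) = 2*A*(4 + 9*A) (a(A) = (A + 2*(2 + 4*A))*(A + A) = (A + (4 + 8*A))*(2*A) = (4 + 9*A)*(2*A) = 2*A*(4 + 9*A))
-27967 + (a(-45) - 1*9551) = -27967 + (2*(-45)*(4 + 9*(-45)) - 1*9551) = -27967 + (2*(-45)*(4 - 405) - 9551) = -27967 + (2*(-45)*(-401) - 9551) = -27967 + (36090 - 9551) = -27967 + 26539 = -1428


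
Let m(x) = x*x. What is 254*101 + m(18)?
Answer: 25978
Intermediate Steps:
m(x) = x**2
254*101 + m(18) = 254*101 + 18**2 = 25654 + 324 = 25978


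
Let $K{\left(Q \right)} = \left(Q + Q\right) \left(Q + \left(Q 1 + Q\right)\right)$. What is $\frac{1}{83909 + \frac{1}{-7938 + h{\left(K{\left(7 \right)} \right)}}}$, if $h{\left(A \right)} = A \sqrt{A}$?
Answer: $\frac{3154949863002}{264728687388565177} + \frac{2058 \sqrt{6}}{264728687388565177} \approx 1.1918 \cdot 10^{-5}$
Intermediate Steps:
$K{\left(Q \right)} = 6 Q^{2}$ ($K{\left(Q \right)} = 2 Q \left(Q + \left(Q + Q\right)\right) = 2 Q \left(Q + 2 Q\right) = 2 Q 3 Q = 6 Q^{2}$)
$h{\left(A \right)} = A^{\frac{3}{2}}$
$\frac{1}{83909 + \frac{1}{-7938 + h{\left(K{\left(7 \right)} \right)}}} = \frac{1}{83909 + \frac{1}{-7938 + \left(6 \cdot 7^{2}\right)^{\frac{3}{2}}}} = \frac{1}{83909 + \frac{1}{-7938 + \left(6 \cdot 49\right)^{\frac{3}{2}}}} = \frac{1}{83909 + \frac{1}{-7938 + 294^{\frac{3}{2}}}} = \frac{1}{83909 + \frac{1}{-7938 + 2058 \sqrt{6}}}$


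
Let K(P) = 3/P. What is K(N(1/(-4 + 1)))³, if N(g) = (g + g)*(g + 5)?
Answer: -19683/21952 ≈ -0.89664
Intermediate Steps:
N(g) = 2*g*(5 + g) (N(g) = (2*g)*(5 + g) = 2*g*(5 + g))
K(N(1/(-4 + 1)))³ = (3/((2*(5 + 1/(-4 + 1))/(-4 + 1))))³ = (3/((2*(5 + 1/(-3))/(-3))))³ = (3/((2*(-⅓)*(5 - ⅓))))³ = (3/((2*(-⅓)*(14/3))))³ = (3/(-28/9))³ = (3*(-9/28))³ = (-27/28)³ = -19683/21952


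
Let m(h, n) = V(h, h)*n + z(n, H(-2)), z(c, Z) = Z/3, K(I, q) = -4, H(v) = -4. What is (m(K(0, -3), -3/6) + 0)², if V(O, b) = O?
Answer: 4/9 ≈ 0.44444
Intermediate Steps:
z(c, Z) = Z/3 (z(c, Z) = Z*(⅓) = Z/3)
m(h, n) = -4/3 + h*n (m(h, n) = h*n + (⅓)*(-4) = h*n - 4/3 = -4/3 + h*n)
(m(K(0, -3), -3/6) + 0)² = ((-4/3 - (-12)/6) + 0)² = ((-4/3 - 4*(-½)) + 0)² = ((-4/3 + 2) + 0)² = (⅔ + 0)² = (⅔)² = 4/9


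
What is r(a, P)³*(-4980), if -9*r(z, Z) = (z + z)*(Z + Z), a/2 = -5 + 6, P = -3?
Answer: -849920/9 ≈ -94436.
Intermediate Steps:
a = 2 (a = 2*(-5 + 6) = 2*1 = 2)
r(z, Z) = -4*Z*z/9 (r(z, Z) = -(z + z)*(Z + Z)/9 = -2*z*2*Z/9 = -4*Z*z/9)
r(a, P)³*(-4980) = (-4/9*(-3)*2)³*(-4980) = (8/3)³*(-4980) = (512/27)*(-4980) = -849920/9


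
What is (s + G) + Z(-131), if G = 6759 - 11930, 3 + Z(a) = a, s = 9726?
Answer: 4421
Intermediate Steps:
Z(a) = -3 + a
G = -5171
(s + G) + Z(-131) = (9726 - 5171) + (-3 - 131) = 4555 - 134 = 4421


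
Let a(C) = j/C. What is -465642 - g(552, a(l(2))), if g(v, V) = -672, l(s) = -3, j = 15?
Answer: -464970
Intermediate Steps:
a(C) = 15/C
-465642 - g(552, a(l(2))) = -465642 - 1*(-672) = -465642 + 672 = -464970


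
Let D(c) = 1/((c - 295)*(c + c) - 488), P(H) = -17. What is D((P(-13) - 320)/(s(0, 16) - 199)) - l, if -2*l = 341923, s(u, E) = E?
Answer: 8975715327227/52501384 ≈ 1.7096e+5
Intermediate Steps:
D(c) = 1/(-488 + 2*c*(-295 + c)) (D(c) = 1/((-295 + c)*(2*c) - 488) = 1/(2*c*(-295 + c) - 488) = 1/(-488 + 2*c*(-295 + c)))
l = -341923/2 (l = -1/2*341923 = -341923/2 ≈ -1.7096e+5)
D((P(-13) - 320)/(s(0, 16) - 199)) - l = 1/(2*(-244 + ((-17 - 320)/(16 - 199))**2 - 295*(-17 - 320)/(16 - 199))) - 1*(-341923/2) = 1/(2*(-244 + (-337/(-183))**2 - (-99415)/(-183))) + 341923/2 = 1/(2*(-244 + (-337*(-1/183))**2 - (-99415)*(-1)/183)) + 341923/2 = 1/(2*(-244 + (337/183)**2 - 295*337/183)) + 341923/2 = 1/(2*(-244 + 113569/33489 - 99415/183)) + 341923/2 = 1/(2*(-26250692/33489)) + 341923/2 = (1/2)*(-33489/26250692) + 341923/2 = -33489/52501384 + 341923/2 = 8975715327227/52501384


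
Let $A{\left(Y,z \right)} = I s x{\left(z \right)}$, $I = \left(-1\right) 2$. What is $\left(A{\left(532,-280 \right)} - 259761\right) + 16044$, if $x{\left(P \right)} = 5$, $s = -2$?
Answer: $-243697$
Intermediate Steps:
$I = -2$
$A{\left(Y,z \right)} = 20$ ($A{\left(Y,z \right)} = \left(-2\right) \left(-2\right) 5 = 4 \cdot 5 = 20$)
$\left(A{\left(532,-280 \right)} - 259761\right) + 16044 = \left(20 - 259761\right) + 16044 = -259741 + 16044 = -243697$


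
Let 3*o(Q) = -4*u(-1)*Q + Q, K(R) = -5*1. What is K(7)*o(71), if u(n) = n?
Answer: -1775/3 ≈ -591.67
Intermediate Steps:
K(R) = -5
o(Q) = 5*Q/3 (o(Q) = (-(-4)*Q + Q)/3 = (4*Q + Q)/3 = (5*Q)/3 = 5*Q/3)
K(7)*o(71) = -25*71/3 = -5*355/3 = -1775/3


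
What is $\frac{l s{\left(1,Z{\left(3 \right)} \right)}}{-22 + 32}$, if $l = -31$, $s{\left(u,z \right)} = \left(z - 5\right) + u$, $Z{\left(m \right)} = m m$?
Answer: $- \frac{31}{2} \approx -15.5$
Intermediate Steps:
$Z{\left(m \right)} = m^{2}$
$s{\left(u,z \right)} = -5 + u + z$ ($s{\left(u,z \right)} = \left(-5 + z\right) + u = -5 + u + z$)
$\frac{l s{\left(1,Z{\left(3 \right)} \right)}}{-22 + 32} = \frac{\left(-31\right) \left(-5 + 1 + 3^{2}\right)}{-22 + 32} = \frac{\left(-31\right) \left(-5 + 1 + 9\right)}{10} = \left(-31\right) 5 \cdot \frac{1}{10} = \left(-155\right) \frac{1}{10} = - \frac{31}{2}$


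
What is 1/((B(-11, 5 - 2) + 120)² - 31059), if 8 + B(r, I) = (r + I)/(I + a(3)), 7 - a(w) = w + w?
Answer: -1/18959 ≈ -5.2745e-5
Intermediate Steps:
a(w) = 7 - 2*w (a(w) = 7 - (w + w) = 7 - 2*w)
B(r, I) = -8 + (I + r)/(1 + I) (B(r, I) = -8 + (r + I)/(I + (7 - 2*3)) = -8 + (I + r)/(I + (7 - 6)) = -8 + (I + r)/(I + 1) = -8 + (I + r)/(1 + I))
1/((B(-11, 5 - 2) + 120)² - 31059) = 1/(((-8 - 11 - 7*(5 - 2))/(1 + (5 - 2)) + 120)² - 31059) = 1/(((-8 - 11 - 7*3)/(1 + 3) + 120)² - 31059) = 1/(((-8 - 11 - 21)/4 + 120)² - 31059) = 1/(((¼)*(-40) + 120)² - 31059) = 1/((-10 + 120)² - 31059) = 1/(110² - 31059) = 1/(12100 - 31059) = 1/(-18959) = -1/18959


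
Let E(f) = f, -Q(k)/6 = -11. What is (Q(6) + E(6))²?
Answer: 5184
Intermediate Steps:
Q(k) = 66 (Q(k) = -6*(-11) = 66)
(Q(6) + E(6))² = (66 + 6)² = 72² = 5184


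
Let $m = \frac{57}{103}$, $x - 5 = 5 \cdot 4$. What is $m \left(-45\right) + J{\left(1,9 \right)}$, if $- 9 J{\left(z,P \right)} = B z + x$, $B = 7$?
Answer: $- \frac{26381}{927} \approx -28.458$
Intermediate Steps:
$x = 25$ ($x = 5 + 5 \cdot 4 = 5 + 20 = 25$)
$J{\left(z,P \right)} = - \frac{25}{9} - \frac{7 z}{9}$ ($J{\left(z,P \right)} = - \frac{7 z + 25}{9} = - \frac{25 + 7 z}{9} = - \frac{25}{9} - \frac{7 z}{9}$)
$m = \frac{57}{103}$ ($m = 57 \cdot \frac{1}{103} = \frac{57}{103} \approx 0.5534$)
$m \left(-45\right) + J{\left(1,9 \right)} = \frac{57}{103} \left(-45\right) - \frac{32}{9} = - \frac{2565}{103} - \frac{32}{9} = - \frac{26381}{927}$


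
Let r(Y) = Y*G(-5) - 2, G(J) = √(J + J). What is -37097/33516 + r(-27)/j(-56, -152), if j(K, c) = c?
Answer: -9164/8379 + 27*I*√10/152 ≈ -1.0937 + 0.56172*I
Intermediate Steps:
G(J) = √2*√J (G(J) = √(2*J) = √2*√J)
r(Y) = -2 + I*Y*√10 (r(Y) = Y*(√2*√(-5)) - 2 = Y*(√2*(I*√5)) - 2 = Y*(I*√10) - 2 = I*Y*√10 - 2 = -2 + I*Y*√10)
-37097/33516 + r(-27)/j(-56, -152) = -37097/33516 + (-2 + I*(-27)*√10)/(-152) = -37097*1/33516 + (-2 - 27*I*√10)*(-1/152) = -37097/33516 + (1/76 + 27*I*√10/152) = -9164/8379 + 27*I*√10/152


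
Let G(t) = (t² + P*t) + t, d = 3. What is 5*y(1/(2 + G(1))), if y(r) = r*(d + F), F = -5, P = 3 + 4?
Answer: -10/11 ≈ -0.90909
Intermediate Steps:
P = 7
G(t) = t² + 8*t (G(t) = (t² + 7*t) + t = t² + 8*t)
y(r) = -2*r (y(r) = r*(3 - 5) = r*(-2) = -2*r)
5*y(1/(2 + G(1))) = 5*(-2/(2 + 1*(8 + 1))) = 5*(-2/(2 + 1*9)) = 5*(-2/(2 + 9)) = 5*(-2/11) = -10/11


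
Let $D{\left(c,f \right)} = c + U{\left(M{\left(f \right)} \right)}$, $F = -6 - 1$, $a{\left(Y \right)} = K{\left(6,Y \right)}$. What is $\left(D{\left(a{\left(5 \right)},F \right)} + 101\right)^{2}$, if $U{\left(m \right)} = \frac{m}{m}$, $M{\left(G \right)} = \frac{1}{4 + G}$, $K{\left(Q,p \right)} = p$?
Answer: $11449$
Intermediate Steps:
$a{\left(Y \right)} = Y$
$F = -7$
$U{\left(m \right)} = 1$
$D{\left(c,f \right)} = 1 + c$ ($D{\left(c,f \right)} = c + 1 = 1 + c$)
$\left(D{\left(a{\left(5 \right)},F \right)} + 101\right)^{2} = \left(\left(1 + 5\right) + 101\right)^{2} = \left(6 + 101\right)^{2} = 107^{2} = 11449$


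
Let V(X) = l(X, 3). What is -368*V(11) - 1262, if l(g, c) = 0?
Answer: -1262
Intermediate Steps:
V(X) = 0
-368*V(11) - 1262 = -368*0 - 1262 = 0 - 1262 = -1262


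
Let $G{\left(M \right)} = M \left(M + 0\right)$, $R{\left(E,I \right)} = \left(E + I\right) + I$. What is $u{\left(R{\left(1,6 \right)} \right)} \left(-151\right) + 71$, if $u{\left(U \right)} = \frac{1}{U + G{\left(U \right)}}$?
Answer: $\frac{12771}{182} \approx 70.17$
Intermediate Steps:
$R{\left(E,I \right)} = E + 2 I$
$G{\left(M \right)} = M^{2}$ ($G{\left(M \right)} = M M = M^{2}$)
$u{\left(U \right)} = \frac{1}{U + U^{2}}$
$u{\left(R{\left(1,6 \right)} \right)} \left(-151\right) + 71 = \frac{1}{\left(1 + 2 \cdot 6\right) \left(1 + \left(1 + 2 \cdot 6\right)\right)} \left(-151\right) + 71 = \frac{1}{\left(1 + 12\right) \left(1 + \left(1 + 12\right)\right)} \left(-151\right) + 71 = \frac{1}{13 \left(1 + 13\right)} \left(-151\right) + 71 = \frac{1}{13 \cdot 14} \left(-151\right) + 71 = \frac{1}{13} \cdot \frac{1}{14} \left(-151\right) + 71 = \frac{1}{182} \left(-151\right) + 71 = - \frac{151}{182} + 71 = \frac{12771}{182}$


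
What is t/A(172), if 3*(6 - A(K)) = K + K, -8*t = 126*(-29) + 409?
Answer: -9735/2608 ≈ -3.7327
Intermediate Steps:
t = 3245/8 (t = -(126*(-29) + 409)/8 = -(-3654 + 409)/8 = -⅛*(-3245) = 3245/8 ≈ 405.63)
A(K) = 6 - 2*K/3 (A(K) = 6 - (K + K)/3 = 6 - 2*K/3)
t/A(172) = 3245/(8*(6 - ⅔*172)) = 3245/(8*(6 - 344/3)) = 3245/(8*(-326/3)) = (3245/8)*(-3/326) = -9735/2608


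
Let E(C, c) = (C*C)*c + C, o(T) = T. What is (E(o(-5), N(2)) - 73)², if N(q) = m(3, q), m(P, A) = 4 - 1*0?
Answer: 484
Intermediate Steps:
m(P, A) = 4 (m(P, A) = 4 + 0 = 4)
N(q) = 4
E(C, c) = C + c*C² (E(C, c) = C²*c + C = c*C² + C = C + c*C²)
(E(o(-5), N(2)) - 73)² = (-5*(1 - 5*4) - 73)² = (-5*(1 - 20) - 73)² = (-5*(-19) - 73)² = (95 - 73)² = 22² = 484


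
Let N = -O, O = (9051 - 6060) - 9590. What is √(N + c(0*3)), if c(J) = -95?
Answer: 2*√1626 ≈ 80.647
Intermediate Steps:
O = -6599 (O = 2991 - 9590 = -6599)
N = 6599 (N = -1*(-6599) = 6599)
√(N + c(0*3)) = √(6599 - 95) = √6504 = 2*√1626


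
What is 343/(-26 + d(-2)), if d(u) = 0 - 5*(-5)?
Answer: -343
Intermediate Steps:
d(u) = 25 (d(u) = 0 + 25 = 25)
343/(-26 + d(-2)) = 343/(-26 + 25) = 343/(-1) = 343*(-1) = -343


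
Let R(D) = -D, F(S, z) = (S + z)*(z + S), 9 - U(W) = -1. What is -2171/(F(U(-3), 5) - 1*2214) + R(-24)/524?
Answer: 22795/20043 ≈ 1.1373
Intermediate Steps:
U(W) = 10 (U(W) = 9 - 1*(-1) = 9 + 1 = 10)
F(S, z) = (S + z)² (F(S, z) = (S + z)*(S + z) = (S + z)²)
-2171/(F(U(-3), 5) - 1*2214) + R(-24)/524 = -2171/((10 + 5)² - 1*2214) - 1*(-24)/524 = -2171/(15² - 2214) + 24*(1/524) = -2171/(225 - 2214) + 6/131 = -2171/(-1989) + 6/131 = -2171*(-1/1989) + 6/131 = 167/153 + 6/131 = 22795/20043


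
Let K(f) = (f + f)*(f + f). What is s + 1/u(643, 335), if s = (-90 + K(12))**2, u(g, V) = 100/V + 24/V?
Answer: 29288639/124 ≈ 2.3620e+5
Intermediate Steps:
u(g, V) = 124/V
K(f) = 4*f**2 (K(f) = (2*f)*(2*f) = 4*f**2)
s = 236196 (s = (-90 + 4*12**2)**2 = (-90 + 4*144)**2 = (-90 + 576)**2 = 486**2 = 236196)
s + 1/u(643, 335) = 236196 + 1/(124/335) = 236196 + 335/124 = 29288639/124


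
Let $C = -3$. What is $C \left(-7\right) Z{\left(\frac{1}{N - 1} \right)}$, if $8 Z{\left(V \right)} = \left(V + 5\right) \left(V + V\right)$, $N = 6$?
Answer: $\frac{273}{50} \approx 5.46$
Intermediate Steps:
$Z{\left(V \right)} = \frac{V \left(5 + V\right)}{4}$ ($Z{\left(V \right)} = \frac{\left(V + 5\right) \left(V + V\right)}{8} = \frac{\left(5 + V\right) 2 V}{8} = \frac{2 V \left(5 + V\right)}{8} = \frac{V \left(5 + V\right)}{4}$)
$C \left(-7\right) Z{\left(\frac{1}{N - 1} \right)} = \left(-3\right) \left(-7\right) \frac{5 + \frac{1}{6 - 1}}{4 \left(6 - 1\right)} = 21 \frac{5 + \frac{1}{5}}{4 \cdot 5} = 21 \cdot \frac{1}{4} \cdot \frac{1}{5} \left(5 + \frac{1}{5}\right) = 21 \cdot \frac{1}{4} \cdot \frac{1}{5} \cdot \frac{26}{5} = 21 \cdot \frac{13}{50} = \frac{273}{50}$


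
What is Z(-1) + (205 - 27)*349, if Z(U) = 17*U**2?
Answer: 62139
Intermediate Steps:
Z(-1) + (205 - 27)*349 = 17*(-1)**2 + (205 - 27)*349 = 17*1 + 178*349 = 17 + 62122 = 62139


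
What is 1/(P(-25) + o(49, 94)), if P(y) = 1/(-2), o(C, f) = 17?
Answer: 2/33 ≈ 0.060606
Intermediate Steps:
P(y) = -½
1/(P(-25) + o(49, 94)) = 1/(-½ + 17) = 1/(33/2) = 2/33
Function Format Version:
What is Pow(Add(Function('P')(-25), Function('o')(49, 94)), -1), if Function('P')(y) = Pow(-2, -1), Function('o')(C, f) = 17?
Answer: Rational(2, 33) ≈ 0.060606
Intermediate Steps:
Function('P')(y) = Rational(-1, 2)
Pow(Add(Function('P')(-25), Function('o')(49, 94)), -1) = Pow(Add(Rational(-1, 2), 17), -1) = Pow(Rational(33, 2), -1) = Rational(2, 33)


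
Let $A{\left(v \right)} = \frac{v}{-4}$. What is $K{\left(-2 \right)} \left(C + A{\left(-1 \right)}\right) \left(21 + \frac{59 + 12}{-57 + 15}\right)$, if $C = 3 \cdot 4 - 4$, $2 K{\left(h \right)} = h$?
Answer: $- \frac{8921}{56} \approx -159.3$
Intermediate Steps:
$K{\left(h \right)} = \frac{h}{2}$
$A{\left(v \right)} = - \frac{v}{4}$ ($A{\left(v \right)} = v \left(- \frac{1}{4}\right) = - \frac{v}{4}$)
$C = 8$ ($C = 12 - 4 = 8$)
$K{\left(-2 \right)} \left(C + A{\left(-1 \right)}\right) \left(21 + \frac{59 + 12}{-57 + 15}\right) = \frac{1}{2} \left(-2\right) \left(8 - - \frac{1}{4}\right) \left(21 + \frac{59 + 12}{-57 + 15}\right) = - (8 + \frac{1}{4}) \left(21 + \frac{71}{-42}\right) = \left(-1\right) \frac{33}{4} \left(21 + 71 \left(- \frac{1}{42}\right)\right) = - \frac{33 \left(21 - \frac{71}{42}\right)}{4} = \left(- \frac{33}{4}\right) \frac{811}{42} = - \frac{8921}{56}$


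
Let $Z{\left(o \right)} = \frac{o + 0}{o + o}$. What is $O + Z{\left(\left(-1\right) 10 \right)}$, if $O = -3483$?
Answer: $- \frac{6965}{2} \approx -3482.5$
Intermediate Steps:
$Z{\left(o \right)} = \frac{1}{2}$ ($Z{\left(o \right)} = \frac{o}{2 o} = o \frac{1}{2 o} = \frac{1}{2}$)
$O + Z{\left(\left(-1\right) 10 \right)} = -3483 + \frac{1}{2} = - \frac{6965}{2}$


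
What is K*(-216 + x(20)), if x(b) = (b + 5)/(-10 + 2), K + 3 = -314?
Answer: 555701/8 ≈ 69463.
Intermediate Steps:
K = -317 (K = -3 - 314 = -317)
x(b) = -5/8 - b/8 (x(b) = (5 + b)/(-8) = (5 + b)*(-1/8) = -5/8 - b/8)
K*(-216 + x(20)) = -317*(-216 + (-5/8 - 1/8*20)) = -317*(-216 + (-5/8 - 5/2)) = -317*(-216 - 25/8) = -317*(-1753/8) = 555701/8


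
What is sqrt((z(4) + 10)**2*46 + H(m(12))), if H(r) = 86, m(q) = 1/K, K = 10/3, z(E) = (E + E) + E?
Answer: 5*sqrt(894) ≈ 149.50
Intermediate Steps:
z(E) = 3*E (z(E) = 2*E + E = 3*E)
K = 10/3 (K = 10*(1/3) = 10/3 ≈ 3.3333)
m(q) = 3/10 (m(q) = 1/(10/3) = 3/10)
sqrt((z(4) + 10)**2*46 + H(m(12))) = sqrt((3*4 + 10)**2*46 + 86) = sqrt((12 + 10)**2*46 + 86) = sqrt(22**2*46 + 86) = sqrt(484*46 + 86) = sqrt(22264 + 86) = sqrt(22350) = 5*sqrt(894)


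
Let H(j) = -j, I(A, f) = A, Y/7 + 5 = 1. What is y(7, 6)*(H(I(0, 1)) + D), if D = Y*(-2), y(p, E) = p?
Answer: 392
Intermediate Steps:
Y = -28 (Y = -35 + 7*1 = -35 + 7 = -28)
D = 56 (D = -28*(-2) = 56)
y(7, 6)*(H(I(0, 1)) + D) = 7*(-1*0 + 56) = 7*(0 + 56) = 7*56 = 392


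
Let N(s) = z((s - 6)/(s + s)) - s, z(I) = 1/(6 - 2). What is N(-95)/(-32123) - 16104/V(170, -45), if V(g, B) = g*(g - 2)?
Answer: -6190823/10921820 ≈ -0.56683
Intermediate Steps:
z(I) = ¼ (z(I) = 1/4 = ¼)
V(g, B) = g*(-2 + g)
N(s) = ¼ - s
N(-95)/(-32123) - 16104/V(170, -45) = (¼ - 1*(-95))/(-32123) - 16104*1/(170*(-2 + 170)) = (¼ + 95)*(-1/32123) - 16104/(170*168) = (381/4)*(-1/32123) - 16104/28560 = -381/128492 - 16104*1/28560 = -381/128492 - 671/1190 = -6190823/10921820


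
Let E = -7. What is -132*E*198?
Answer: 182952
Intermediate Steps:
-132*E*198 = -132*(-7)*198 = 924*198 = 182952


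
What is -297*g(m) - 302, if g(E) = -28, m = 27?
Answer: 8014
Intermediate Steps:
-297*g(m) - 302 = -297*(-28) - 302 = 8316 - 302 = 8014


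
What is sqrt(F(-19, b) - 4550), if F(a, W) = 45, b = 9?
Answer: I*sqrt(4505) ≈ 67.119*I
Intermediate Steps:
sqrt(F(-19, b) - 4550) = sqrt(45 - 4550) = sqrt(-4505) = I*sqrt(4505)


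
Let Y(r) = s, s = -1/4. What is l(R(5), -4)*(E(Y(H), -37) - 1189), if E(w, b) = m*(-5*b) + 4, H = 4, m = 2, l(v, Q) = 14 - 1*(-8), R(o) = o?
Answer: -17930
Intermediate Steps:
l(v, Q) = 22 (l(v, Q) = 14 + 8 = 22)
s = -¼ (s = -1*¼ = -¼ ≈ -0.25000)
Y(r) = -¼
E(w, b) = 4 - 10*b (E(w, b) = 2*(-5*b) + 4 = -10*b + 4 = 4 - 10*b)
l(R(5), -4)*(E(Y(H), -37) - 1189) = 22*((4 - 10*(-37)) - 1189) = 22*((4 + 370) - 1189) = 22*(374 - 1189) = 22*(-815) = -17930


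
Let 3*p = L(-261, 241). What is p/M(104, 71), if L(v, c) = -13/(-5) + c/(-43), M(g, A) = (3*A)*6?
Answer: -323/412155 ≈ -0.00078369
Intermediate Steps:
M(g, A) = 18*A
L(v, c) = 13/5 - c/43 (L(v, c) = -13*(-⅕) + c*(-1/43) = 13/5 - c/43)
p = -646/645 (p = (13/5 - 1/43*241)/3 = (13/5 - 241/43)/3 = (⅓)*(-646/215) = -646/645 ≈ -1.0016)
p/M(104, 71) = -646/(645*(18*71)) = -646/645/1278 = -646/645*1/1278 = -323/412155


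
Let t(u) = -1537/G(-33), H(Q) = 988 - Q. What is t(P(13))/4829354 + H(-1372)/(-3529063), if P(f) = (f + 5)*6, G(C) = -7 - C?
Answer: -301753331271/443120457397852 ≈ -0.00068097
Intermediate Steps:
P(f) = 30 + 6*f (P(f) = (5 + f)*6 = 30 + 6*f)
t(u) = -1537/26 (t(u) = -1537/(-7 - 1*(-33)) = -1537/(-7 + 33) = -1537/26)
t(P(13))/4829354 + H(-1372)/(-3529063) = -1537/26/4829354 + (988 - 1*(-1372))/(-3529063) = -1537/26*1/4829354 + (988 + 1372)*(-1/3529063) = -1537/125563204 + 2360*(-1/3529063) = -1537/125563204 - 2360/3529063 = -301753331271/443120457397852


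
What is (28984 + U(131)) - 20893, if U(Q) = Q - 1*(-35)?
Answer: 8257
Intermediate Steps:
U(Q) = 35 + Q (U(Q) = Q + 35 = 35 + Q)
(28984 + U(131)) - 20893 = (28984 + (35 + 131)) - 20893 = (28984 + 166) - 20893 = 29150 - 20893 = 8257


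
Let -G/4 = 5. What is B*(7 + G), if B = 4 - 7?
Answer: 39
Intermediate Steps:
B = -3
G = -20 (G = -4*5 = -20)
B*(7 + G) = -3*(7 - 20) = -3*(-13) = 39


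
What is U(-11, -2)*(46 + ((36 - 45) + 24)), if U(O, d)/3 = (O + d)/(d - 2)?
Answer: 2379/4 ≈ 594.75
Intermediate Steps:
U(O, d) = 3*(O + d)/(-2 + d) (U(O, d) = 3*((O + d)/(d - 2)) = 3*((O + d)/(-2 + d)) = 3*(O + d)/(-2 + d))
U(-11, -2)*(46 + ((36 - 45) + 24)) = (3*(-11 - 2)/(-2 - 2))*(46 + ((36 - 45) + 24)) = (3*(-13)/(-4))*(46 + (-9 + 24)) = (3*(-1/4)*(-13))*(46 + 15) = (39/4)*61 = 2379/4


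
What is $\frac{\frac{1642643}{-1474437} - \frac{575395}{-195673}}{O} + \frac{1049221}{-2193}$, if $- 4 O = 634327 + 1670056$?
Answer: $- \frac{232518498266122117684405}{485992048689976104273} \approx -478.44$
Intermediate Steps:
$O = - \frac{2304383}{4}$ ($O = - \frac{634327 + 1670056}{4} = \left(- \frac{1}{4}\right) 2304383 = - \frac{2304383}{4} \approx -5.761 \cdot 10^{5}$)
$\frac{\frac{1642643}{-1474437} - \frac{575395}{-195673}}{O} + \frac{1049221}{-2193} = \frac{\frac{1642643}{-1474437} - \frac{575395}{-195673}}{- \frac{2304383}{4}} + \frac{1049221}{-2193} = \left(1642643 \left(- \frac{1}{1474437}\right) - - \frac{575395}{195673}\right) \left(- \frac{4}{2304383}\right) + 1049221 \left(- \frac{1}{2193}\right) = \left(- \frac{1642643}{1474437} + \frac{575395}{195673}\right) \left(- \frac{4}{2304383}\right) - \frac{1049221}{2193} = \frac{526962793876}{288507511101} \left(- \frac{4}{2304383}\right) - \frac{1049221}{2193} = - \frac{2107851175504}{664831803953455683} - \frac{1049221}{2193} = - \frac{232518498266122117684405}{485992048689976104273}$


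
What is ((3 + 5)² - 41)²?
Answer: 529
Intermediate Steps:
((3 + 5)² - 41)² = (8² - 41)² = (64 - 41)² = 23² = 529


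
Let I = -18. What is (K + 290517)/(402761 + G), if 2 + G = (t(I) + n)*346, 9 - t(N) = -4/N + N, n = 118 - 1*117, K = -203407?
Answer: 783990/3711331 ≈ 0.21124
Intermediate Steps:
n = 1 (n = 118 - 117 = 1)
t(N) = 9 - N + 4/N (t(N) = 9 - (-4/N + N) = 9 - (N - 4/N) = 9 + (-N + 4/N) = 9 - N + 4/N)
G = 86482/9 (G = -2 + ((9 - 1*(-18) + 4/(-18)) + 1)*346 = -2 + ((9 + 18 + 4*(-1/18)) + 1)*346 = -2 + ((9 + 18 - 2/9) + 1)*346 = -2 + (241/9 + 1)*346 = -2 + (250/9)*346 = -2 + 86500/9 = 86482/9 ≈ 9609.1)
(K + 290517)/(402761 + G) = (-203407 + 290517)/(402761 + 86482/9) = 87110/(3711331/9) = 87110*(9/3711331) = 783990/3711331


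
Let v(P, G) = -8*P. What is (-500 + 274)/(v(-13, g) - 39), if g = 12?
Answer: -226/65 ≈ -3.4769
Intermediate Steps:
(-500 + 274)/(v(-13, g) - 39) = (-500 + 274)/(-8*(-13) - 39) = -226/(104 - 39) = -226/65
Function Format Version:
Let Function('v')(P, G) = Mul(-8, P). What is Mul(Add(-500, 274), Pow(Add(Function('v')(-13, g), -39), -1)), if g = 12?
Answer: Rational(-226, 65) ≈ -3.4769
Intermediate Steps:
Mul(Add(-500, 274), Pow(Add(Function('v')(-13, g), -39), -1)) = Mul(Add(-500, 274), Pow(Add(Mul(-8, -13), -39), -1)) = Mul(-226, Pow(Add(104, -39), -1)) = Mul(-226, Pow(65, -1)) = Mul(-226, Rational(1, 65)) = Rational(-226, 65)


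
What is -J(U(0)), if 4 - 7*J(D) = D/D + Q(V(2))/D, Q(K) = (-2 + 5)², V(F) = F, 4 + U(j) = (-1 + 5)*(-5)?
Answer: -27/56 ≈ -0.48214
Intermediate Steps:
U(j) = -24 (U(j) = -4 + (-1 + 5)*(-5) = -4 + 4*(-5) = -4 - 20 = -24)
Q(K) = 9 (Q(K) = 3² = 9)
J(D) = 3/7 - 9/(7*D) (J(D) = 4/7 - (D/D + 9/D)/7 = 4/7 - (1 + 9/D)/7 = 4/7 + (-⅐ - 9/(7*D)) = 3/7 - 9/(7*D))
-J(U(0)) = -3*(-3 - 24)/(7*(-24)) = -3*(-1)*(-27)/(7*24) = -1*27/56 = -27/56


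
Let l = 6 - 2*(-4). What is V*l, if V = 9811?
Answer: 137354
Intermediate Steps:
l = 14 (l = 6 + 8 = 14)
V*l = 9811*14 = 137354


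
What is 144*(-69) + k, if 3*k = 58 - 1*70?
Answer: -9940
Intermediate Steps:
k = -4 (k = (58 - 1*70)/3 = (58 - 70)/3 = (1/3)*(-12) = -4)
144*(-69) + k = 144*(-69) - 4 = -9936 - 4 = -9940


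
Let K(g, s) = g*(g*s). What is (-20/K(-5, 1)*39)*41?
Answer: -6396/5 ≈ -1279.2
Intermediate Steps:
K(g, s) = s*g²
(-20/K(-5, 1)*39)*41 = (-20/(1*(-5)²)*39)*41 = (-20/(1*25)*39)*41 = (-20/25*39)*41 = (-20*1/25*39)*41 = -⅘*39*41 = -156/5*41 = -6396/5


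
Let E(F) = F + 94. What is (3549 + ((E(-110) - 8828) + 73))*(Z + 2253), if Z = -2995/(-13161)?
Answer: -154856989616/13161 ≈ -1.1766e+7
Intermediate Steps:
E(F) = 94 + F
Z = 2995/13161 (Z = -2995*(-1/13161) = 2995/13161 ≈ 0.22757)
(3549 + ((E(-110) - 8828) + 73))*(Z + 2253) = (3549 + (((94 - 110) - 8828) + 73))*(2995/13161 + 2253) = (3549 + ((-16 - 8828) + 73))*(29654728/13161) = (3549 + (-8844 + 73))*(29654728/13161) = (3549 - 8771)*(29654728/13161) = -5222*29654728/13161 = -154856989616/13161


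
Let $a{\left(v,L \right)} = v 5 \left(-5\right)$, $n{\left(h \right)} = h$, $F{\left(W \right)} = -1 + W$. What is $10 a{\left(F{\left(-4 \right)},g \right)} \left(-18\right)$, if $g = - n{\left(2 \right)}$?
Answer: $-22500$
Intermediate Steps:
$g = -2$ ($g = \left(-1\right) 2 = -2$)
$a{\left(v,L \right)} = - 25 v$ ($a{\left(v,L \right)} = 5 v \left(-5\right) = - 25 v$)
$10 a{\left(F{\left(-4 \right)},g \right)} \left(-18\right) = 10 \left(- 25 \left(-1 - 4\right)\right) \left(-18\right) = 10 \left(\left(-25\right) \left(-5\right)\right) \left(-18\right) = 10 \cdot 125 \left(-18\right) = 1250 \left(-18\right) = -22500$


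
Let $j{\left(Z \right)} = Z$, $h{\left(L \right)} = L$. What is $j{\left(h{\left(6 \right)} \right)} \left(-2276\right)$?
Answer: $-13656$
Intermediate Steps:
$j{\left(h{\left(6 \right)} \right)} \left(-2276\right) = 6 \left(-2276\right) = -13656$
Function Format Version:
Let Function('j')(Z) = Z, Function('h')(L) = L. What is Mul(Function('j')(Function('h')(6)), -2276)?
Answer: -13656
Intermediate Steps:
Mul(Function('j')(Function('h')(6)), -2276) = Mul(6, -2276) = -13656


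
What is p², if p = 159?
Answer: 25281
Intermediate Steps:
p² = 159² = 25281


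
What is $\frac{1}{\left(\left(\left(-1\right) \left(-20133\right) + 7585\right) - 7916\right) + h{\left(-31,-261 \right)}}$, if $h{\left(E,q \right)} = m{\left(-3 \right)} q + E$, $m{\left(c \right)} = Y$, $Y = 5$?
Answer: $\frac{1}{18466} \approx 5.4154 \cdot 10^{-5}$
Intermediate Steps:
$m{\left(c \right)} = 5$
$h{\left(E,q \right)} = E + 5 q$ ($h{\left(E,q \right)} = 5 q + E = E + 5 q$)
$\frac{1}{\left(\left(\left(-1\right) \left(-20133\right) + 7585\right) - 7916\right) + h{\left(-31,-261 \right)}} = \frac{1}{\left(\left(\left(-1\right) \left(-20133\right) + 7585\right) - 7916\right) + \left(-31 + 5 \left(-261\right)\right)} = \frac{1}{\left(\left(20133 + 7585\right) - 7916\right) - 1336} = \frac{1}{\left(27718 - 7916\right) - 1336} = \frac{1}{19802 - 1336} = \frac{1}{18466}$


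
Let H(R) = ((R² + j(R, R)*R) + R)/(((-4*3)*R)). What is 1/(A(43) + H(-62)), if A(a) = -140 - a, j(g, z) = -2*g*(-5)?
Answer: -4/505 ≈ -0.0079208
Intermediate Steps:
j(g, z) = 10*g
H(R) = -(R + 11*R²)/(12*R) (H(R) = ((R² + (10*R)*R) + R)/(((-4*3)*R)) = ((R² + 10*R²) + R)/((-12*R)) = (11*R² + R)*(-1/(12*R)) = (R + 11*R²)*(-1/(12*R)) = -(R + 11*R²)/(12*R))
1/(A(43) + H(-62)) = 1/((-140 - 1*43) + (-1/12 - 11/12*(-62))) = 1/((-140 - 43) + (-1/12 + 341/6)) = 1/(-183 + 227/4) = 1/(-505/4) = -4/505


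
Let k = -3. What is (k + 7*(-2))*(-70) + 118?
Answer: 1308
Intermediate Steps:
(k + 7*(-2))*(-70) + 118 = (-3 + 7*(-2))*(-70) + 118 = (-3 - 14)*(-70) + 118 = -17*(-70) + 118 = 1190 + 118 = 1308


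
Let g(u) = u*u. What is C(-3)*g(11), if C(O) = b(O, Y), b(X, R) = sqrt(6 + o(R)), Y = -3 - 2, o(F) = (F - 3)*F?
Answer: 121*sqrt(46) ≈ 820.66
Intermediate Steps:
g(u) = u**2
o(F) = F*(-3 + F) (o(F) = (-3 + F)*F = F*(-3 + F))
Y = -5
b(X, R) = sqrt(6 + R*(-3 + R))
C(O) = sqrt(46) (C(O) = sqrt(6 - 5*(-3 - 5)) = sqrt(6 - 5*(-8)) = sqrt(6 + 40) = sqrt(46))
C(-3)*g(11) = sqrt(46)*11**2 = sqrt(46)*121 = 121*sqrt(46)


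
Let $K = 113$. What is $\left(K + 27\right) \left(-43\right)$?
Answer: $-6020$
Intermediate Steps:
$\left(K + 27\right) \left(-43\right) = \left(113 + 27\right) \left(-43\right) = 140 \left(-43\right) = -6020$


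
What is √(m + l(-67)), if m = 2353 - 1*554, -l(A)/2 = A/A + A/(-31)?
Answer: √1722763/31 ≈ 42.340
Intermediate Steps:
l(A) = -2 + 2*A/31 (l(A) = -2*(A/A + A/(-31)) = -2*(1 + A*(-1/31)) = -2*(1 - A/31) = -2 + 2*A/31)
m = 1799 (m = 2353 - 554 = 1799)
√(m + l(-67)) = √(1799 + (-2 + (2/31)*(-67))) = √(1799 + (-2 - 134/31)) = √(1799 - 196/31) = √(55573/31) = √1722763/31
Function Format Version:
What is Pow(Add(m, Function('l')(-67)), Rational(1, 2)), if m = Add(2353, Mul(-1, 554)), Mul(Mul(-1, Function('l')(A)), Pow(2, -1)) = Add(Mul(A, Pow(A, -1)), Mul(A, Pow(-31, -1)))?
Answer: Mul(Rational(1, 31), Pow(1722763, Rational(1, 2))) ≈ 42.340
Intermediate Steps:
Function('l')(A) = Add(-2, Mul(Rational(2, 31), A)) (Function('l')(A) = Mul(-2, Add(Mul(A, Pow(A, -1)), Mul(A, Pow(-31, -1)))) = Mul(-2, Add(1, Mul(A, Rational(-1, 31)))) = Mul(-2, Add(1, Mul(Rational(-1, 31), A))) = Add(-2, Mul(Rational(2, 31), A)))
m = 1799 (m = Add(2353, -554) = 1799)
Pow(Add(m, Function('l')(-67)), Rational(1, 2)) = Pow(Add(1799, Add(-2, Mul(Rational(2, 31), -67))), Rational(1, 2)) = Pow(Add(1799, Add(-2, Rational(-134, 31))), Rational(1, 2)) = Pow(Add(1799, Rational(-196, 31)), Rational(1, 2)) = Pow(Rational(55573, 31), Rational(1, 2)) = Mul(Rational(1, 31), Pow(1722763, Rational(1, 2)))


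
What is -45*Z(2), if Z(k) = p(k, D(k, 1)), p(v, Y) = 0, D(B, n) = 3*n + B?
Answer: 0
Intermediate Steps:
D(B, n) = B + 3*n
Z(k) = 0
-45*Z(2) = -45*0 = 0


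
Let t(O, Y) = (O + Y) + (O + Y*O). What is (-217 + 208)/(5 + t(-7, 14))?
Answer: 3/31 ≈ 0.096774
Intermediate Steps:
t(O, Y) = Y + 2*O + O*Y (t(O, Y) = (O + Y) + (O + O*Y) = Y + 2*O + O*Y)
(-217 + 208)/(5 + t(-7, 14)) = (-217 + 208)/(5 + (14 + 2*(-7) - 7*14)) = -9/(5 + (14 - 14 - 98)) = -9/(5 - 98) = -9/(-93) = -9*(-1/93) = 3/31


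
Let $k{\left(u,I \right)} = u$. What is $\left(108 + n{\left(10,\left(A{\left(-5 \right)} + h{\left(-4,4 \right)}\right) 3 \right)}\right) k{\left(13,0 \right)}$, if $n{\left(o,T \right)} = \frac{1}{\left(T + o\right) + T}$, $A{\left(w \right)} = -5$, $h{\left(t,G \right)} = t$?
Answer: $\frac{61763}{44} \approx 1403.7$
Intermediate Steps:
$n{\left(o,T \right)} = \frac{1}{o + 2 T}$
$\left(108 + n{\left(10,\left(A{\left(-5 \right)} + h{\left(-4,4 \right)}\right) 3 \right)}\right) k{\left(13,0 \right)} = \left(108 + \frac{1}{10 + 2 \left(-5 - 4\right) 3}\right) 13 = \left(108 + \frac{1}{10 + 2 \left(\left(-9\right) 3\right)}\right) 13 = \left(108 + \frac{1}{10 + 2 \left(-27\right)}\right) 13 = \left(108 + \frac{1}{10 - 54}\right) 13 = \left(108 + \frac{1}{-44}\right) 13 = \left(108 - \frac{1}{44}\right) 13 = \frac{4751}{44} \cdot 13 = \frac{61763}{44}$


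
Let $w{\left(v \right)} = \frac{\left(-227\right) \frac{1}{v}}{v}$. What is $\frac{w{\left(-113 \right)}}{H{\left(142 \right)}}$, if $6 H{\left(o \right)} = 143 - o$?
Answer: $- \frac{1362}{12769} \approx -0.10666$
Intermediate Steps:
$H{\left(o \right)} = \frac{143}{6} - \frac{o}{6}$ ($H{\left(o \right)} = \frac{143 - o}{6} = \frac{143}{6} - \frac{o}{6}$)
$w{\left(v \right)} = - \frac{227}{v^{2}}$
$\frac{w{\left(-113 \right)}}{H{\left(142 \right)}} = \frac{\left(-227\right) \frac{1}{12769}}{\frac{143}{6} - \frac{71}{3}} = - \frac{227 \frac{1}{\frac{1}{6}}}{12769} = \left(- \frac{227}{12769}\right) 6 = - \frac{1362}{12769}$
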